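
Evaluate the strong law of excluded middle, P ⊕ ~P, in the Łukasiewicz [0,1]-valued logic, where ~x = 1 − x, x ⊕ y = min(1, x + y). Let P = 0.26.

1.00

~P = 1 − 0.26 = 0.74
P ⊕ ~P = min(1, 0.26 + 0.74) = min(1, 1.00) = 1.00
(As expected: always 1 in Ł∞ since a ⊕ (1−a) = 1.)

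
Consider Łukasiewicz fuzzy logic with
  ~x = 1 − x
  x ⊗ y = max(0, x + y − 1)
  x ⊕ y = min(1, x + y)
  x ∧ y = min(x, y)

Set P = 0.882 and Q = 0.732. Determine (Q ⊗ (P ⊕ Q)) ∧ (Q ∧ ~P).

P ⊕ Q = min(1, 0.882 + 0.732) = min(1, 1.614) = 1.000
Q ⊗ (P ⊕ Q) = max(0, 0.732 + 1.000 − 1) = max(0, 0.732) = 0.732
~P = 1 − 0.882 = 0.118
Q ∧ ~P = min(0.732, 0.118) = 0.118
(Q ⊗ (P ⊕ Q)) ∧ (Q ∧ ~P) = min(0.732, 0.118) = 0.118

0.118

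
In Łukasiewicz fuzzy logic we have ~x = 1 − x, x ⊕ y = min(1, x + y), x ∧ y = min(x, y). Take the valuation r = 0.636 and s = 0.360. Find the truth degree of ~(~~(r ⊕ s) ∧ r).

r ⊕ s = min(1, 0.636 + 0.360) = min(1, 0.996) = 0.996
~(r ⊕ s) = 1 − 0.996 = 0.004
~~(r ⊕ s) = 1 − 0.004 = 0.996
~~(r ⊕ s) ∧ r = min(0.996, 0.636) = 0.636
~(~~(r ⊕ s) ∧ r) = 1 − 0.636 = 0.364

0.364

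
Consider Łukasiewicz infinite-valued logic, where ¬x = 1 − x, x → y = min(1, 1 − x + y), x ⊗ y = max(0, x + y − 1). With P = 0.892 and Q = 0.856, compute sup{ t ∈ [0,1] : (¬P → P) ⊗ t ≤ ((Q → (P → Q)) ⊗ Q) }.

0.856

¬P = 1 − 0.892 = 0.108
¬P → P = min(1, 1 − 0.108 + 0.892) = min(1, 1.784) = 1.000
So the left factor is ¬P → P = 1.000.
P → Q = min(1, 1 − 0.892 + 0.856) = min(1, 0.964) = 0.964
Q → (P → Q) = min(1, 1 − 0.856 + 0.964) = min(1, 1.108) = 1.000
(Q → (P → Q)) ⊗ Q = max(0, 1.000 + 0.856 − 1) = max(0, 0.856) = 0.856
So the right-hand bound is (Q → (P → Q)) ⊗ Q = 0.856.
The residuum of the Łukasiewicz t-norm gives the supremum: min(1, 1 − 1.000 + 0.856).
1 − 1.000 + 0.856 = 0.856, so t = min(1, 0.856) = 0.856.
Check: 1.000 ⊗ 0.856 = max(0, 0.856) = 0.856 ≤ 0.856.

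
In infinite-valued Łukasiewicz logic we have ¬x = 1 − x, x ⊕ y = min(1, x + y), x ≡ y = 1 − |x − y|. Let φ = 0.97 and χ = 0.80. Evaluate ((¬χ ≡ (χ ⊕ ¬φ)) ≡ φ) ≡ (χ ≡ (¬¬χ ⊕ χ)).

¬χ = 1 − 0.80 = 0.20
¬φ = 1 − 0.97 = 0.03
χ ⊕ ¬φ = min(1, 0.80 + 0.03) = min(1, 0.83) = 0.83
¬χ ≡ (χ ⊕ ¬φ) = 1 − |0.20 − 0.83| = 1 − 0.63 = 0.37
(¬χ ≡ (χ ⊕ ¬φ)) ≡ φ = 1 − |0.37 − 0.97| = 1 − 0.60 = 0.40
¬¬χ = 1 − 0.20 = 0.80
¬¬χ ⊕ χ = min(1, 0.80 + 0.80) = min(1, 1.60) = 1.00
χ ≡ (¬¬χ ⊕ χ) = 1 − |0.80 − 1.00| = 1 − 0.20 = 0.80
((¬χ ≡ (χ ⊕ ¬φ)) ≡ φ) ≡ (χ ≡ (¬¬χ ⊕ χ)) = 1 − |0.40 − 0.80| = 1 − 0.40 = 0.60

0.60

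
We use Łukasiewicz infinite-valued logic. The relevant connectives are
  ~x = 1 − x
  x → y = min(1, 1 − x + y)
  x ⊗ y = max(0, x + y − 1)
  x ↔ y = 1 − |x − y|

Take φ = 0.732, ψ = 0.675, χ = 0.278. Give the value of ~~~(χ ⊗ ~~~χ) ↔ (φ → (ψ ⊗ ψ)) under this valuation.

~χ = 1 − 0.278 = 0.722
~~χ = 1 − 0.722 = 0.278
~~~χ = 1 − 0.278 = 0.722
χ ⊗ ~~~χ = max(0, 0.278 + 0.722 − 1) = max(0, 0.000) = 0.000
~(χ ⊗ ~~~χ) = 1 − 0.000 = 1.000
~~(χ ⊗ ~~~χ) = 1 − 1.000 = 0.000
~~~(χ ⊗ ~~~χ) = 1 − 0.000 = 1.000
ψ ⊗ ψ = max(0, 0.675 + 0.675 − 1) = max(0, 0.350) = 0.350
φ → (ψ ⊗ ψ) = min(1, 1 − 0.732 + 0.350) = min(1, 0.618) = 0.618
~~~(χ ⊗ ~~~χ) ↔ (φ → (ψ ⊗ ψ)) = 1 − |1.000 − 0.618| = 1 − 0.382 = 0.618

0.618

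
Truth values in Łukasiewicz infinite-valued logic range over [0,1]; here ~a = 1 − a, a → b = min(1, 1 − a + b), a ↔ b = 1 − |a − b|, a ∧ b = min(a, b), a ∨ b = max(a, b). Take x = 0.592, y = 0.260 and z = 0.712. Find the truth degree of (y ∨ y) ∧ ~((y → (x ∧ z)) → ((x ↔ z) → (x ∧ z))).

0.260

y ∨ y = max(0.260, 0.260) = 0.260
x ∧ z = min(0.592, 0.712) = 0.592
y → (x ∧ z) = min(1, 1 − 0.260 + 0.592) = min(1, 1.332) = 1.000
x ↔ z = 1 − |0.592 − 0.712| = 1 − 0.120 = 0.880
(x ↔ z) → (x ∧ z) = min(1, 1 − 0.880 + 0.592) = min(1, 0.712) = 0.712
(y → (x ∧ z)) → ((x ↔ z) → (x ∧ z)) = min(1, 1 − 1.000 + 0.712) = min(1, 0.712) = 0.712
~((y → (x ∧ z)) → ((x ↔ z) → (x ∧ z))) = 1 − 0.712 = 0.288
(y ∨ y) ∧ ~((y → (x ∧ z)) → ((x ↔ z) → (x ∧ z))) = min(0.260, 0.288) = 0.260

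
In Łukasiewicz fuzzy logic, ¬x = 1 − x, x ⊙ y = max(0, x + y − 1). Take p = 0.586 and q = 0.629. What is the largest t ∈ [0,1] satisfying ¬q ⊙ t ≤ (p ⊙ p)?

¬q = 1 − 0.629 = 0.371
So the left factor is ¬q = 0.371.
p ⊙ p = max(0, 0.586 + 0.586 − 1) = max(0, 0.172) = 0.172
So the right-hand bound is p ⊙ p = 0.172.
The residuum of the Łukasiewicz t-norm gives the supremum: min(1, 1 − 0.371 + 0.172).
1 − 0.371 + 0.172 = 0.801, so t = min(1, 0.801) = 0.801.
Check: 0.371 ⊙ 0.801 = max(0, 0.172) = 0.172 ≤ 0.172.

0.801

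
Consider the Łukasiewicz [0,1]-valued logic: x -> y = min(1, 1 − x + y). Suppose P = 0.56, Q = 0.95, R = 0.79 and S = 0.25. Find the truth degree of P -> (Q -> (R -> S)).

0.95

R -> S = min(1, 1 − 0.79 + 0.25) = min(1, 0.46) = 0.46
Q -> (R -> S) = min(1, 1 − 0.95 + 0.46) = min(1, 0.51) = 0.51
P -> (Q -> (R -> S)) = min(1, 1 − 0.56 + 0.51) = min(1, 0.95) = 0.95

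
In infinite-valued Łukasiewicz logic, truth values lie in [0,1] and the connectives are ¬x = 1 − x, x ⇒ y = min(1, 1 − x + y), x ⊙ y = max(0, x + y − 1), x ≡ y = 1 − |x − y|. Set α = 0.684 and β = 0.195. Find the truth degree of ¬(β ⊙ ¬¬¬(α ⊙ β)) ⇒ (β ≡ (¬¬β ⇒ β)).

0.390

α ⊙ β = max(0, 0.684 + 0.195 − 1) = max(0, -0.121) = 0.000
¬(α ⊙ β) = 1 − 0.000 = 1.000
¬¬(α ⊙ β) = 1 − 1.000 = 0.000
¬¬¬(α ⊙ β) = 1 − 0.000 = 1.000
β ⊙ ¬¬¬(α ⊙ β) = max(0, 0.195 + 1.000 − 1) = max(0, 0.195) = 0.195
¬(β ⊙ ¬¬¬(α ⊙ β)) = 1 − 0.195 = 0.805
¬β = 1 − 0.195 = 0.805
¬¬β = 1 − 0.805 = 0.195
¬¬β ⇒ β = min(1, 1 − 0.195 + 0.195) = min(1, 1.000) = 1.000
β ≡ (¬¬β ⇒ β) = 1 − |0.195 − 1.000| = 1 − 0.805 = 0.195
¬(β ⊙ ¬¬¬(α ⊙ β)) ⇒ (β ≡ (¬¬β ⇒ β)) = min(1, 1 − 0.805 + 0.195) = min(1, 0.390) = 0.390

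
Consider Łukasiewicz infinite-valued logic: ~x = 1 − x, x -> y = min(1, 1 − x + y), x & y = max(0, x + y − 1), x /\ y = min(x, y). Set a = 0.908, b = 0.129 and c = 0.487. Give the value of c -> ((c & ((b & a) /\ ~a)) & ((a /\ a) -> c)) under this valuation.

0.513

b & a = max(0, 0.129 + 0.908 − 1) = max(0, 0.037) = 0.037
~a = 1 − 0.908 = 0.092
(b & a) /\ ~a = min(0.037, 0.092) = 0.037
c & ((b & a) /\ ~a) = max(0, 0.487 + 0.037 − 1) = max(0, -0.476) = 0.000
a /\ a = min(0.908, 0.908) = 0.908
(a /\ a) -> c = min(1, 1 − 0.908 + 0.487) = min(1, 0.579) = 0.579
(c & ((b & a) /\ ~a)) & ((a /\ a) -> c) = max(0, 0.000 + 0.579 − 1) = max(0, -0.421) = 0.000
c -> ((c & ((b & a) /\ ~a)) & ((a /\ a) -> c)) = min(1, 1 − 0.487 + 0.000) = min(1, 0.513) = 0.513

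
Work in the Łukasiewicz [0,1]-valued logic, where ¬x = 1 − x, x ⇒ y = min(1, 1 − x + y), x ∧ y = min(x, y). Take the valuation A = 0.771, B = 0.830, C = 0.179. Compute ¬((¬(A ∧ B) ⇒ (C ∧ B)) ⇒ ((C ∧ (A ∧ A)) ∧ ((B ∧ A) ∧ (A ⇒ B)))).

A ∧ B = min(0.771, 0.830) = 0.771
¬(A ∧ B) = 1 − 0.771 = 0.229
C ∧ B = min(0.179, 0.830) = 0.179
¬(A ∧ B) ⇒ (C ∧ B) = min(1, 1 − 0.229 + 0.179) = min(1, 0.950) = 0.950
A ∧ A = min(0.771, 0.771) = 0.771
C ∧ (A ∧ A) = min(0.179, 0.771) = 0.179
B ∧ A = min(0.830, 0.771) = 0.771
A ⇒ B = min(1, 1 − 0.771 + 0.830) = min(1, 1.059) = 1.000
(B ∧ A) ∧ (A ⇒ B) = min(0.771, 1.000) = 0.771
(C ∧ (A ∧ A)) ∧ ((B ∧ A) ∧ (A ⇒ B)) = min(0.179, 0.771) = 0.179
(¬(A ∧ B) ⇒ (C ∧ B)) ⇒ ((C ∧ (A ∧ A)) ∧ ((B ∧ A) ∧ (A ⇒ B))) = min(1, 1 − 0.950 + 0.179) = min(1, 0.229) = 0.229
¬((¬(A ∧ B) ⇒ (C ∧ B)) ⇒ ((C ∧ (A ∧ A)) ∧ ((B ∧ A) ∧ (A ⇒ B)))) = 1 − 0.229 = 0.771

0.771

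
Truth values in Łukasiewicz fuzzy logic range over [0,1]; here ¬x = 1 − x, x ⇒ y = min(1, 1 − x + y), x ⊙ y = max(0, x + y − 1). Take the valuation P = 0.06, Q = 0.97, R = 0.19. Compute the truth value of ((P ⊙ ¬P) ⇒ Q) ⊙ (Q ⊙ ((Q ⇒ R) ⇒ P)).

¬P = 1 − 0.06 = 0.94
P ⊙ ¬P = max(0, 0.06 + 0.94 − 1) = max(0, 0.00) = 0.00
(P ⊙ ¬P) ⇒ Q = min(1, 1 − 0.00 + 0.97) = min(1, 1.97) = 1.00
Q ⇒ R = min(1, 1 − 0.97 + 0.19) = min(1, 0.22) = 0.22
(Q ⇒ R) ⇒ P = min(1, 1 − 0.22 + 0.06) = min(1, 0.84) = 0.84
Q ⊙ ((Q ⇒ R) ⇒ P) = max(0, 0.97 + 0.84 − 1) = max(0, 0.81) = 0.81
((P ⊙ ¬P) ⇒ Q) ⊙ (Q ⊙ ((Q ⇒ R) ⇒ P)) = max(0, 1.00 + 0.81 − 1) = max(0, 0.81) = 0.81

0.81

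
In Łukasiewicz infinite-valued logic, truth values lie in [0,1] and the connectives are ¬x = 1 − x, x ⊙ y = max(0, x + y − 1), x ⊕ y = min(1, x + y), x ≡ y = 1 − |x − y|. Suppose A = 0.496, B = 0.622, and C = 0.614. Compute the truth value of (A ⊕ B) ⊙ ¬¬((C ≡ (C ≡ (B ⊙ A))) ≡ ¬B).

A ⊕ B = min(1, 0.496 + 0.622) = min(1, 1.118) = 1.000
B ⊙ A = max(0, 0.622 + 0.496 − 1) = max(0, 0.118) = 0.118
C ≡ (B ⊙ A) = 1 − |0.614 − 0.118| = 1 − 0.496 = 0.504
C ≡ (C ≡ (B ⊙ A)) = 1 − |0.614 − 0.504| = 1 − 0.110 = 0.890
¬B = 1 − 0.622 = 0.378
(C ≡ (C ≡ (B ⊙ A))) ≡ ¬B = 1 − |0.890 − 0.378| = 1 − 0.512 = 0.488
¬((C ≡ (C ≡ (B ⊙ A))) ≡ ¬B) = 1 − 0.488 = 0.512
¬¬((C ≡ (C ≡ (B ⊙ A))) ≡ ¬B) = 1 − 0.512 = 0.488
(A ⊕ B) ⊙ ¬¬((C ≡ (C ≡ (B ⊙ A))) ≡ ¬B) = max(0, 1.000 + 0.488 − 1) = max(0, 0.488) = 0.488

0.488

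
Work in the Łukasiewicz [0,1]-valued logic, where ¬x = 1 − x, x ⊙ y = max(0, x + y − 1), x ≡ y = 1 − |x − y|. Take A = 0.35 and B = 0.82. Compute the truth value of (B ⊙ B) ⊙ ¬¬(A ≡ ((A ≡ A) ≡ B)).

0.17

B ⊙ B = max(0, 0.82 + 0.82 − 1) = max(0, 0.64) = 0.64
A ≡ A = 1 − |0.35 − 0.35| = 1 − 0.00 = 1.00
(A ≡ A) ≡ B = 1 − |1.00 − 0.82| = 1 − 0.18 = 0.82
A ≡ ((A ≡ A) ≡ B) = 1 − |0.35 − 0.82| = 1 − 0.47 = 0.53
¬(A ≡ ((A ≡ A) ≡ B)) = 1 − 0.53 = 0.47
¬¬(A ≡ ((A ≡ A) ≡ B)) = 1 − 0.47 = 0.53
(B ⊙ B) ⊙ ¬¬(A ≡ ((A ≡ A) ≡ B)) = max(0, 0.64 + 0.53 − 1) = max(0, 0.17) = 0.17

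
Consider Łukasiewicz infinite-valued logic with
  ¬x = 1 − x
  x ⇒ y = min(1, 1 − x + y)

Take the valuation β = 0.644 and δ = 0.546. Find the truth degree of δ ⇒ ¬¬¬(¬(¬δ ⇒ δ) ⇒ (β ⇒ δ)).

¬δ = 1 − 0.546 = 0.454
¬δ ⇒ δ = min(1, 1 − 0.454 + 0.546) = min(1, 1.092) = 1.000
¬(¬δ ⇒ δ) = 1 − 1.000 = 0.000
β ⇒ δ = min(1, 1 − 0.644 + 0.546) = min(1, 0.902) = 0.902
¬(¬δ ⇒ δ) ⇒ (β ⇒ δ) = min(1, 1 − 0.000 + 0.902) = min(1, 1.902) = 1.000
¬(¬(¬δ ⇒ δ) ⇒ (β ⇒ δ)) = 1 − 1.000 = 0.000
¬¬(¬(¬δ ⇒ δ) ⇒ (β ⇒ δ)) = 1 − 0.000 = 1.000
¬¬¬(¬(¬δ ⇒ δ) ⇒ (β ⇒ δ)) = 1 − 1.000 = 0.000
δ ⇒ ¬¬¬(¬(¬δ ⇒ δ) ⇒ (β ⇒ δ)) = min(1, 1 − 0.546 + 0.000) = min(1, 0.454) = 0.454

0.454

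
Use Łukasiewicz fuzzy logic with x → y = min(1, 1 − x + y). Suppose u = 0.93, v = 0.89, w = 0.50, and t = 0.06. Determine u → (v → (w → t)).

w → t = min(1, 1 − 0.50 + 0.06) = min(1, 0.56) = 0.56
v → (w → t) = min(1, 1 − 0.89 + 0.56) = min(1, 0.67) = 0.67
u → (v → (w → t)) = min(1, 1 − 0.93 + 0.67) = min(1, 0.74) = 0.74

0.74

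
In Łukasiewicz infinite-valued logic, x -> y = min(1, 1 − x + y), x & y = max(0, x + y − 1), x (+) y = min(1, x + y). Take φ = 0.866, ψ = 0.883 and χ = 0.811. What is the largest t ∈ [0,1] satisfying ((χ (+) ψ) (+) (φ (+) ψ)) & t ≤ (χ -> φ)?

χ (+) ψ = min(1, 0.811 + 0.883) = min(1, 1.694) = 1.000
φ (+) ψ = min(1, 0.866 + 0.883) = min(1, 1.749) = 1.000
(χ (+) ψ) (+) (φ (+) ψ) = min(1, 1.000 + 1.000) = min(1, 2.000) = 1.000
So the left factor is (χ (+) ψ) (+) (φ (+) ψ) = 1.000.
χ -> φ = min(1, 1 − 0.811 + 0.866) = min(1, 1.055) = 1.000
So the right-hand bound is χ -> φ = 1.000.
The residuum of the Łukasiewicz t-norm gives the supremum: min(1, 1 − 1.000 + 1.000).
1 − 1.000 + 1.000 = 1.000, so t = min(1, 1.000) = 1.000.
Check: 1.000 & 1.000 = max(0, 1.000) = 1.000 ≤ 1.000.

1.000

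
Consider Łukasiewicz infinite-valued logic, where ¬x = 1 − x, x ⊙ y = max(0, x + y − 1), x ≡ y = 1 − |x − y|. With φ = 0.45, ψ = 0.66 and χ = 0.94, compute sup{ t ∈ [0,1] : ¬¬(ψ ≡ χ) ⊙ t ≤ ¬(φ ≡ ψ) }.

0.49

ψ ≡ χ = 1 − |0.66 − 0.94| = 1 − 0.28 = 0.72
¬(ψ ≡ χ) = 1 − 0.72 = 0.28
¬¬(ψ ≡ χ) = 1 − 0.28 = 0.72
So the left factor is ¬¬(ψ ≡ χ) = 0.72.
φ ≡ ψ = 1 − |0.45 − 0.66| = 1 − 0.21 = 0.79
¬(φ ≡ ψ) = 1 − 0.79 = 0.21
So the right-hand bound is ¬(φ ≡ ψ) = 0.21.
The residuum of the Łukasiewicz t-norm gives the supremum: min(1, 1 − 0.72 + 0.21).
1 − 0.72 + 0.21 = 0.49, so t = min(1, 0.49) = 0.49.
Check: 0.72 ⊙ 0.49 = max(0, 0.21) = 0.21 ≤ 0.21.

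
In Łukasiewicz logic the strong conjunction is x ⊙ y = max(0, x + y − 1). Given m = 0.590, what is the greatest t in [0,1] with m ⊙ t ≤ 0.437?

The residuum of the Łukasiewicz t-norm gives the supremum: min(1, 1 − 0.590 + 0.437).
1 − 0.590 + 0.437 = 0.847, so t = min(1, 0.847) = 0.847.
Check: 0.590 ⊙ 0.847 = max(0, 0.437) = 0.437 ≤ 0.437.

0.847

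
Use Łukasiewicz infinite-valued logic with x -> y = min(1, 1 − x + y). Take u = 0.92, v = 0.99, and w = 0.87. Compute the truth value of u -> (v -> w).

0.96

v -> w = min(1, 1 − 0.99 + 0.87) = min(1, 0.88) = 0.88
u -> (v -> w) = min(1, 1 − 0.92 + 0.88) = min(1, 0.96) = 0.96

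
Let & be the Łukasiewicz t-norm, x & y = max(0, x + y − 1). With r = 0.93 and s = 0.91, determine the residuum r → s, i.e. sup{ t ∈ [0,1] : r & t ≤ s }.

The residuum of the Łukasiewicz t-norm gives the supremum: min(1, 1 − 0.93 + 0.91).
1 − 0.93 + 0.91 = 0.98, so t = min(1, 0.98) = 0.98.
Check: 0.93 & 0.98 = max(0, 0.91) = 0.91 ≤ 0.91.

0.98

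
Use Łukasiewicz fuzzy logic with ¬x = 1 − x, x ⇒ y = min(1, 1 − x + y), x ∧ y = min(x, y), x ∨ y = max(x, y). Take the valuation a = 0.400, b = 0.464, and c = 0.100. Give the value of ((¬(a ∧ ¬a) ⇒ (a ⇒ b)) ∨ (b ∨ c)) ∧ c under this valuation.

¬a = 1 − 0.400 = 0.600
a ∧ ¬a = min(0.400, 0.600) = 0.400
¬(a ∧ ¬a) = 1 − 0.400 = 0.600
a ⇒ b = min(1, 1 − 0.400 + 0.464) = min(1, 1.064) = 1.000
¬(a ∧ ¬a) ⇒ (a ⇒ b) = min(1, 1 − 0.600 + 1.000) = min(1, 1.400) = 1.000
b ∨ c = max(0.464, 0.100) = 0.464
(¬(a ∧ ¬a) ⇒ (a ⇒ b)) ∨ (b ∨ c) = max(1.000, 0.464) = 1.000
((¬(a ∧ ¬a) ⇒ (a ⇒ b)) ∨ (b ∨ c)) ∧ c = min(1.000, 0.100) = 0.100

0.100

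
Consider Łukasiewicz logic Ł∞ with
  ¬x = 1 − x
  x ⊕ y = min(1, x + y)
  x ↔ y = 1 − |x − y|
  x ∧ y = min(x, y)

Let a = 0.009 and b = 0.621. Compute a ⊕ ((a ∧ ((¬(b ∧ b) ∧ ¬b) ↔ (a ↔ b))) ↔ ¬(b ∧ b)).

0.639

b ∧ b = min(0.621, 0.621) = 0.621
¬(b ∧ b) = 1 − 0.621 = 0.379
¬b = 1 − 0.621 = 0.379
¬(b ∧ b) ∧ ¬b = min(0.379, 0.379) = 0.379
a ↔ b = 1 − |0.009 − 0.621| = 1 − 0.612 = 0.388
(¬(b ∧ b) ∧ ¬b) ↔ (a ↔ b) = 1 − |0.379 − 0.388| = 1 − 0.009 = 0.991
a ∧ ((¬(b ∧ b) ∧ ¬b) ↔ (a ↔ b)) = min(0.009, 0.991) = 0.009
(a ∧ ((¬(b ∧ b) ∧ ¬b) ↔ (a ↔ b))) ↔ ¬(b ∧ b) = 1 − |0.009 − 0.379| = 1 − 0.370 = 0.630
a ⊕ ((a ∧ ((¬(b ∧ b) ∧ ¬b) ↔ (a ↔ b))) ↔ ¬(b ∧ b)) = min(1, 0.009 + 0.630) = min(1, 0.639) = 0.639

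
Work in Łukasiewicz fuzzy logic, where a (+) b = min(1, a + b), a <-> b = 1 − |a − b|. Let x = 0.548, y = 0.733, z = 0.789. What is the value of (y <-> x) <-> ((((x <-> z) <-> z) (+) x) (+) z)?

y <-> x = 1 − |0.733 − 0.548| = 1 − 0.185 = 0.815
x <-> z = 1 − |0.548 − 0.789| = 1 − 0.241 = 0.759
(x <-> z) <-> z = 1 − |0.759 − 0.789| = 1 − 0.030 = 0.970
((x <-> z) <-> z) (+) x = min(1, 0.970 + 0.548) = min(1, 1.518) = 1.000
(((x <-> z) <-> z) (+) x) (+) z = min(1, 1.000 + 0.789) = min(1, 1.789) = 1.000
(y <-> x) <-> ((((x <-> z) <-> z) (+) x) (+) z) = 1 − |0.815 − 1.000| = 1 − 0.185 = 0.815

0.815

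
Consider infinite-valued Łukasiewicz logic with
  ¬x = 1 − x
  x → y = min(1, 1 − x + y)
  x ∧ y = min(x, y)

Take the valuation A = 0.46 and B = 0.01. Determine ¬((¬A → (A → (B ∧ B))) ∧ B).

0.99

¬A = 1 − 0.46 = 0.54
B ∧ B = min(0.01, 0.01) = 0.01
A → (B ∧ B) = min(1, 1 − 0.46 + 0.01) = min(1, 0.55) = 0.55
¬A → (A → (B ∧ B)) = min(1, 1 − 0.54 + 0.55) = min(1, 1.01) = 1.00
(¬A → (A → (B ∧ B))) ∧ B = min(1.00, 0.01) = 0.01
¬((¬A → (A → (B ∧ B))) ∧ B) = 1 − 0.01 = 0.99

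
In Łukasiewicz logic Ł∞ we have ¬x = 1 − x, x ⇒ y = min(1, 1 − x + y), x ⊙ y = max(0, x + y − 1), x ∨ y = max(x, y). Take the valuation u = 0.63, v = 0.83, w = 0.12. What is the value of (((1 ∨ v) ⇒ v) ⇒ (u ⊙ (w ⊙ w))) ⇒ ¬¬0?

0.83

1 ∨ v = max(1.00, 0.83) = 1.00
(1 ∨ v) ⇒ v = min(1, 1 − 1.00 + 0.83) = min(1, 0.83) = 0.83
w ⊙ w = max(0, 0.12 + 0.12 − 1) = max(0, -0.76) = 0.00
u ⊙ (w ⊙ w) = max(0, 0.63 + 0.00 − 1) = max(0, -0.37) = 0.00
((1 ∨ v) ⇒ v) ⇒ (u ⊙ (w ⊙ w)) = min(1, 1 − 0.83 + 0.00) = min(1, 0.17) = 0.17
¬0 = 1 − 0.00 = 1.00
¬¬0 = 1 − 1.00 = 0.00
(((1 ∨ v) ⇒ v) ⇒ (u ⊙ (w ⊙ w))) ⇒ ¬¬0 = min(1, 1 − 0.17 + 0.00) = min(1, 0.83) = 0.83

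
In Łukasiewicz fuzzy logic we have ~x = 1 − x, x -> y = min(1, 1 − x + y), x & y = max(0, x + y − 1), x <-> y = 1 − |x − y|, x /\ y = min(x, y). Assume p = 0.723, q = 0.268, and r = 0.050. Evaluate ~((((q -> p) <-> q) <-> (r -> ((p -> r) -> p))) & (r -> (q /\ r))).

0.732

q -> p = min(1, 1 − 0.268 + 0.723) = min(1, 1.455) = 1.000
(q -> p) <-> q = 1 − |1.000 − 0.268| = 1 − 0.732 = 0.268
p -> r = min(1, 1 − 0.723 + 0.050) = min(1, 0.327) = 0.327
(p -> r) -> p = min(1, 1 − 0.327 + 0.723) = min(1, 1.396) = 1.000
r -> ((p -> r) -> p) = min(1, 1 − 0.050 + 1.000) = min(1, 1.950) = 1.000
((q -> p) <-> q) <-> (r -> ((p -> r) -> p)) = 1 − |0.268 − 1.000| = 1 − 0.732 = 0.268
q /\ r = min(0.268, 0.050) = 0.050
r -> (q /\ r) = min(1, 1 − 0.050 + 0.050) = min(1, 1.000) = 1.000
(((q -> p) <-> q) <-> (r -> ((p -> r) -> p))) & (r -> (q /\ r)) = max(0, 0.268 + 1.000 − 1) = max(0, 0.268) = 0.268
~((((q -> p) <-> q) <-> (r -> ((p -> r) -> p))) & (r -> (q /\ r))) = 1 − 0.268 = 0.732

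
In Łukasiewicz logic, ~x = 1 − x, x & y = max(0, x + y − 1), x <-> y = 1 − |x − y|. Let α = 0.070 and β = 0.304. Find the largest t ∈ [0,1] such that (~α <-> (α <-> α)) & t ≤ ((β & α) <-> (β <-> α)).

0.304

~α = 1 − 0.070 = 0.930
α <-> α = 1 − |0.070 − 0.070| = 1 − 0.000 = 1.000
~α <-> (α <-> α) = 1 − |0.930 − 1.000| = 1 − 0.070 = 0.930
So the left factor is ~α <-> (α <-> α) = 0.930.
β & α = max(0, 0.304 + 0.070 − 1) = max(0, -0.626) = 0.000
β <-> α = 1 − |0.304 − 0.070| = 1 − 0.234 = 0.766
(β & α) <-> (β <-> α) = 1 − |0.000 − 0.766| = 1 − 0.766 = 0.234
So the right-hand bound is (β & α) <-> (β <-> α) = 0.234.
The residuum of the Łukasiewicz t-norm gives the supremum: min(1, 1 − 0.930 + 0.234).
1 − 0.930 + 0.234 = 0.304, so t = min(1, 0.304) = 0.304.
Check: 0.930 & 0.304 = max(0, 0.234) = 0.234 ≤ 0.234.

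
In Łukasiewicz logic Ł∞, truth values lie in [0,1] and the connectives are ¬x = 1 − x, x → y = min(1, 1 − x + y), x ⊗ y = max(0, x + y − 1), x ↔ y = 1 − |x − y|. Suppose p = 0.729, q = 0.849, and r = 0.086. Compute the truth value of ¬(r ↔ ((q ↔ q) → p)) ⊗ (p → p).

q ↔ q = 1 − |0.849 − 0.849| = 1 − 0.000 = 1.000
(q ↔ q) → p = min(1, 1 − 1.000 + 0.729) = min(1, 0.729) = 0.729
r ↔ ((q ↔ q) → p) = 1 − |0.086 − 0.729| = 1 − 0.643 = 0.357
¬(r ↔ ((q ↔ q) → p)) = 1 − 0.357 = 0.643
p → p = min(1, 1 − 0.729 + 0.729) = min(1, 1.000) = 1.000
¬(r ↔ ((q ↔ q) → p)) ⊗ (p → p) = max(0, 0.643 + 1.000 − 1) = max(0, 0.643) = 0.643

0.643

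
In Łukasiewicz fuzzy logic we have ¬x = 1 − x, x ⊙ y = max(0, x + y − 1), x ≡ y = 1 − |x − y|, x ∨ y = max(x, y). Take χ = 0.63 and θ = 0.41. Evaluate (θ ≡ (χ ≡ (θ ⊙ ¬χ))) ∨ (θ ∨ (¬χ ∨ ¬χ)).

0.96

¬χ = 1 − 0.63 = 0.37
θ ⊙ ¬χ = max(0, 0.41 + 0.37 − 1) = max(0, -0.22) = 0.00
χ ≡ (θ ⊙ ¬χ) = 1 − |0.63 − 0.00| = 1 − 0.63 = 0.37
θ ≡ (χ ≡ (θ ⊙ ¬χ)) = 1 − |0.41 − 0.37| = 1 − 0.04 = 0.96
¬χ ∨ ¬χ = max(0.37, 0.37) = 0.37
θ ∨ (¬χ ∨ ¬χ) = max(0.41, 0.37) = 0.41
(θ ≡ (χ ≡ (θ ⊙ ¬χ))) ∨ (θ ∨ (¬χ ∨ ¬χ)) = max(0.96, 0.41) = 0.96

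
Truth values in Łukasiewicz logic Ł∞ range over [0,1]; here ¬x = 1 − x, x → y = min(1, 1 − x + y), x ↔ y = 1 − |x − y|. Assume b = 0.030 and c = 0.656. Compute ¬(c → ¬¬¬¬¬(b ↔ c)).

b ↔ c = 1 − |0.030 − 0.656| = 1 − 0.626 = 0.374
¬(b ↔ c) = 1 − 0.374 = 0.626
¬¬(b ↔ c) = 1 − 0.626 = 0.374
¬¬¬(b ↔ c) = 1 − 0.374 = 0.626
¬¬¬¬(b ↔ c) = 1 − 0.626 = 0.374
¬¬¬¬¬(b ↔ c) = 1 − 0.374 = 0.626
c → ¬¬¬¬¬(b ↔ c) = min(1, 1 − 0.656 + 0.626) = min(1, 0.970) = 0.970
¬(c → ¬¬¬¬¬(b ↔ c)) = 1 − 0.970 = 0.030

0.030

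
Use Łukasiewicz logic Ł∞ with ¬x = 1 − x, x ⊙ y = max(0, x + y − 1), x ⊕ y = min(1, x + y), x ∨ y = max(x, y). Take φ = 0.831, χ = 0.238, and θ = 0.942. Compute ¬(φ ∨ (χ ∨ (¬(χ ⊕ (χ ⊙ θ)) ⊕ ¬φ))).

0.169

χ ⊙ θ = max(0, 0.238 + 0.942 − 1) = max(0, 0.180) = 0.180
χ ⊕ (χ ⊙ θ) = min(1, 0.238 + 0.180) = min(1, 0.418) = 0.418
¬(χ ⊕ (χ ⊙ θ)) = 1 − 0.418 = 0.582
¬φ = 1 − 0.831 = 0.169
¬(χ ⊕ (χ ⊙ θ)) ⊕ ¬φ = min(1, 0.582 + 0.169) = min(1, 0.751) = 0.751
χ ∨ (¬(χ ⊕ (χ ⊙ θ)) ⊕ ¬φ) = max(0.238, 0.751) = 0.751
φ ∨ (χ ∨ (¬(χ ⊕ (χ ⊙ θ)) ⊕ ¬φ)) = max(0.831, 0.751) = 0.831
¬(φ ∨ (χ ∨ (¬(χ ⊕ (χ ⊙ θ)) ⊕ ¬φ))) = 1 − 0.831 = 0.169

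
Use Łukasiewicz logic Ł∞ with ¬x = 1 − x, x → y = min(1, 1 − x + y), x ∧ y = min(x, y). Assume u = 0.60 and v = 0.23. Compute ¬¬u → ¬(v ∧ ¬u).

1.00

¬u = 1 − 0.60 = 0.40
¬¬u = 1 − 0.40 = 0.60
v ∧ ¬u = min(0.23, 0.40) = 0.23
¬(v ∧ ¬u) = 1 − 0.23 = 0.77
¬¬u → ¬(v ∧ ¬u) = min(1, 1 − 0.60 + 0.77) = min(1, 1.17) = 1.00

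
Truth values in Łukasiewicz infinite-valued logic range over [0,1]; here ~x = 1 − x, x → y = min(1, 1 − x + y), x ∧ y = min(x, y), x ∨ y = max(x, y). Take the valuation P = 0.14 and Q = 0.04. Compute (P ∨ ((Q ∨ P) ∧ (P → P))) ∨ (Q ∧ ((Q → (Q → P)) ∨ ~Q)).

Q ∨ P = max(0.04, 0.14) = 0.14
P → P = min(1, 1 − 0.14 + 0.14) = min(1, 1.00) = 1.00
(Q ∨ P) ∧ (P → P) = min(0.14, 1.00) = 0.14
P ∨ ((Q ∨ P) ∧ (P → P)) = max(0.14, 0.14) = 0.14
Q → P = min(1, 1 − 0.04 + 0.14) = min(1, 1.10) = 1.00
Q → (Q → P) = min(1, 1 − 0.04 + 1.00) = min(1, 1.96) = 1.00
~Q = 1 − 0.04 = 0.96
(Q → (Q → P)) ∨ ~Q = max(1.00, 0.96) = 1.00
Q ∧ ((Q → (Q → P)) ∨ ~Q) = min(0.04, 1.00) = 0.04
(P ∨ ((Q ∨ P) ∧ (P → P))) ∨ (Q ∧ ((Q → (Q → P)) ∨ ~Q)) = max(0.14, 0.04) = 0.14

0.14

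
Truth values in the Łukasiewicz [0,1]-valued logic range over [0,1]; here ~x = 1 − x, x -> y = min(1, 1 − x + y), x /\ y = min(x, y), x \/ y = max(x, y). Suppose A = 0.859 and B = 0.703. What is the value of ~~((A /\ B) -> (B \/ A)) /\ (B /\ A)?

A /\ B = min(0.859, 0.703) = 0.703
B \/ A = max(0.703, 0.859) = 0.859
(A /\ B) -> (B \/ A) = min(1, 1 − 0.703 + 0.859) = min(1, 1.156) = 1.000
~((A /\ B) -> (B \/ A)) = 1 − 1.000 = 0.000
~~((A /\ B) -> (B \/ A)) = 1 − 0.000 = 1.000
B /\ A = min(0.703, 0.859) = 0.703
~~((A /\ B) -> (B \/ A)) /\ (B /\ A) = min(1.000, 0.703) = 0.703

0.703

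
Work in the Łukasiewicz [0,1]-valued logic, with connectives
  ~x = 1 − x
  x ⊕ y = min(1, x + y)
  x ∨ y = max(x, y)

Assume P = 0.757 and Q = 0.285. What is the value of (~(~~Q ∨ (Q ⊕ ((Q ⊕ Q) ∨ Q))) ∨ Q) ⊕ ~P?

~Q = 1 − 0.285 = 0.715
~~Q = 1 − 0.715 = 0.285
Q ⊕ Q = min(1, 0.285 + 0.285) = min(1, 0.570) = 0.570
(Q ⊕ Q) ∨ Q = max(0.570, 0.285) = 0.570
Q ⊕ ((Q ⊕ Q) ∨ Q) = min(1, 0.285 + 0.570) = min(1, 0.855) = 0.855
~~Q ∨ (Q ⊕ ((Q ⊕ Q) ∨ Q)) = max(0.285, 0.855) = 0.855
~(~~Q ∨ (Q ⊕ ((Q ⊕ Q) ∨ Q))) = 1 − 0.855 = 0.145
~(~~Q ∨ (Q ⊕ ((Q ⊕ Q) ∨ Q))) ∨ Q = max(0.145, 0.285) = 0.285
~P = 1 − 0.757 = 0.243
(~(~~Q ∨ (Q ⊕ ((Q ⊕ Q) ∨ Q))) ∨ Q) ⊕ ~P = min(1, 0.285 + 0.243) = min(1, 0.528) = 0.528

0.528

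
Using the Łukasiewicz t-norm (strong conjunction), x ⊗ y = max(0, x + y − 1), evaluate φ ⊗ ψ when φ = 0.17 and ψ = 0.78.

φ ⊗ ψ = max(0, 0.17 + 0.78 − 1) = max(0, -0.05) = 0.00
For comparison, the Gödel (minimum) t-norm min(x, y) would give 0.17.

0.00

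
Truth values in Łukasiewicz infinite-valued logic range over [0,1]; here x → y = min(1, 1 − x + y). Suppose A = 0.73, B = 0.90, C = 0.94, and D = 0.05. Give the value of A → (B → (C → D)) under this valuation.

0.48

C → D = min(1, 1 − 0.94 + 0.05) = min(1, 0.11) = 0.11
B → (C → D) = min(1, 1 − 0.90 + 0.11) = min(1, 0.21) = 0.21
A → (B → (C → D)) = min(1, 1 − 0.73 + 0.21) = min(1, 0.48) = 0.48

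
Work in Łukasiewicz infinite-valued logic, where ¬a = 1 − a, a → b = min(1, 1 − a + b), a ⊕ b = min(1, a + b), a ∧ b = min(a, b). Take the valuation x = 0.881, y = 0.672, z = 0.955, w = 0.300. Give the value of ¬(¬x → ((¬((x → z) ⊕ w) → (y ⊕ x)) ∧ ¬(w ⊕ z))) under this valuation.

¬x = 1 − 0.881 = 0.119
x → z = min(1, 1 − 0.881 + 0.955) = min(1, 1.074) = 1.000
(x → z) ⊕ w = min(1, 1.000 + 0.300) = min(1, 1.300) = 1.000
¬((x → z) ⊕ w) = 1 − 1.000 = 0.000
y ⊕ x = min(1, 0.672 + 0.881) = min(1, 1.553) = 1.000
¬((x → z) ⊕ w) → (y ⊕ x) = min(1, 1 − 0.000 + 1.000) = min(1, 2.000) = 1.000
w ⊕ z = min(1, 0.300 + 0.955) = min(1, 1.255) = 1.000
¬(w ⊕ z) = 1 − 1.000 = 0.000
(¬((x → z) ⊕ w) → (y ⊕ x)) ∧ ¬(w ⊕ z) = min(1.000, 0.000) = 0.000
¬x → ((¬((x → z) ⊕ w) → (y ⊕ x)) ∧ ¬(w ⊕ z)) = min(1, 1 − 0.119 + 0.000) = min(1, 0.881) = 0.881
¬(¬x → ((¬((x → z) ⊕ w) → (y ⊕ x)) ∧ ¬(w ⊕ z))) = 1 − 0.881 = 0.119

0.119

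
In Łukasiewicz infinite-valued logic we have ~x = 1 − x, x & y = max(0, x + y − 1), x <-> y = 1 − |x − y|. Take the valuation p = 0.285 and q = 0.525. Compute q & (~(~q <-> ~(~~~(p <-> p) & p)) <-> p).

0.285

~q = 1 − 0.525 = 0.475
p <-> p = 1 − |0.285 − 0.285| = 1 − 0.000 = 1.000
~(p <-> p) = 1 − 1.000 = 0.000
~~(p <-> p) = 1 − 0.000 = 1.000
~~~(p <-> p) = 1 − 1.000 = 0.000
~~~(p <-> p) & p = max(0, 0.000 + 0.285 − 1) = max(0, -0.715) = 0.000
~(~~~(p <-> p) & p) = 1 − 0.000 = 1.000
~q <-> ~(~~~(p <-> p) & p) = 1 − |0.475 − 1.000| = 1 − 0.525 = 0.475
~(~q <-> ~(~~~(p <-> p) & p)) = 1 − 0.475 = 0.525
~(~q <-> ~(~~~(p <-> p) & p)) <-> p = 1 − |0.525 − 0.285| = 1 − 0.240 = 0.760
q & (~(~q <-> ~(~~~(p <-> p) & p)) <-> p) = max(0, 0.525 + 0.760 − 1) = max(0, 0.285) = 0.285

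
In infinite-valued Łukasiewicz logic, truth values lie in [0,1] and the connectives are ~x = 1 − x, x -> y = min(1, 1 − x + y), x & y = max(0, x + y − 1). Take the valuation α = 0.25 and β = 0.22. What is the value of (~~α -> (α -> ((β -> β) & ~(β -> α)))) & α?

~α = 1 − 0.25 = 0.75
~~α = 1 − 0.75 = 0.25
β -> β = min(1, 1 − 0.22 + 0.22) = min(1, 1.00) = 1.00
β -> α = min(1, 1 − 0.22 + 0.25) = min(1, 1.03) = 1.00
~(β -> α) = 1 − 1.00 = 0.00
(β -> β) & ~(β -> α) = max(0, 1.00 + 0.00 − 1) = max(0, 0.00) = 0.00
α -> ((β -> β) & ~(β -> α)) = min(1, 1 − 0.25 + 0.00) = min(1, 0.75) = 0.75
~~α -> (α -> ((β -> β) & ~(β -> α))) = min(1, 1 − 0.25 + 0.75) = min(1, 1.50) = 1.00
(~~α -> (α -> ((β -> β) & ~(β -> α)))) & α = max(0, 1.00 + 0.25 − 1) = max(0, 0.25) = 0.25

0.25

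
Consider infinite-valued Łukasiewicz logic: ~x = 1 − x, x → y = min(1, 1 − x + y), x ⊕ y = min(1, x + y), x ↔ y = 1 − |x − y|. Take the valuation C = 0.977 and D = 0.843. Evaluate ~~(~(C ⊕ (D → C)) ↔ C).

0.023

D → C = min(1, 1 − 0.843 + 0.977) = min(1, 1.134) = 1.000
C ⊕ (D → C) = min(1, 0.977 + 1.000) = min(1, 1.977) = 1.000
~(C ⊕ (D → C)) = 1 − 1.000 = 0.000
~(C ⊕ (D → C)) ↔ C = 1 − |0.000 − 0.977| = 1 − 0.977 = 0.023
~(~(C ⊕ (D → C)) ↔ C) = 1 − 0.023 = 0.977
~~(~(C ⊕ (D → C)) ↔ C) = 1 − 0.977 = 0.023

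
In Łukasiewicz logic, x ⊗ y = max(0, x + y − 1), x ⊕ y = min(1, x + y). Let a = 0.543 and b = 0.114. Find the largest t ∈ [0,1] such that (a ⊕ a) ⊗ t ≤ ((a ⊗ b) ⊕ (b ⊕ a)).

a ⊕ a = min(1, 0.543 + 0.543) = min(1, 1.086) = 1.000
So the left factor is a ⊕ a = 1.000.
a ⊗ b = max(0, 0.543 + 0.114 − 1) = max(0, -0.343) = 0.000
b ⊕ a = min(1, 0.114 + 0.543) = min(1, 0.657) = 0.657
(a ⊗ b) ⊕ (b ⊕ a) = min(1, 0.000 + 0.657) = min(1, 0.657) = 0.657
So the right-hand bound is (a ⊗ b) ⊕ (b ⊕ a) = 0.657.
The residuum of the Łukasiewicz t-norm gives the supremum: min(1, 1 − 1.000 + 0.657).
1 − 1.000 + 0.657 = 0.657, so t = min(1, 0.657) = 0.657.
Check: 1.000 ⊗ 0.657 = max(0, 0.657) = 0.657 ≤ 0.657.

0.657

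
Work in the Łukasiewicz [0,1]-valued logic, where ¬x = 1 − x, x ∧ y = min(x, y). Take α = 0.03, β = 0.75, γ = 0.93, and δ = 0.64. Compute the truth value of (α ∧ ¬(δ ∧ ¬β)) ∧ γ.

¬β = 1 − 0.75 = 0.25
δ ∧ ¬β = min(0.64, 0.25) = 0.25
¬(δ ∧ ¬β) = 1 − 0.25 = 0.75
α ∧ ¬(δ ∧ ¬β) = min(0.03, 0.75) = 0.03
(α ∧ ¬(δ ∧ ¬β)) ∧ γ = min(0.03, 0.93) = 0.03

0.03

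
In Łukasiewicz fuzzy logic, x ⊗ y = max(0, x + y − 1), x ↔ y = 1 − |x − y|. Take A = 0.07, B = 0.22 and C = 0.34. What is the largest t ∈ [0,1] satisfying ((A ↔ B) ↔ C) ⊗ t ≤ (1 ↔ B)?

0.73

A ↔ B = 1 − |0.07 − 0.22| = 1 − 0.15 = 0.85
(A ↔ B) ↔ C = 1 − |0.85 − 0.34| = 1 − 0.51 = 0.49
So the left factor is (A ↔ B) ↔ C = 0.49.
1 ↔ B = 1 − |1.00 − 0.22| = 1 − 0.78 = 0.22
So the right-hand bound is 1 ↔ B = 0.22.
The residuum of the Łukasiewicz t-norm gives the supremum: min(1, 1 − 0.49 + 0.22).
1 − 0.49 + 0.22 = 0.73, so t = min(1, 0.73) = 0.73.
Check: 0.49 ⊗ 0.73 = max(0, 0.22) = 0.22 ≤ 0.22.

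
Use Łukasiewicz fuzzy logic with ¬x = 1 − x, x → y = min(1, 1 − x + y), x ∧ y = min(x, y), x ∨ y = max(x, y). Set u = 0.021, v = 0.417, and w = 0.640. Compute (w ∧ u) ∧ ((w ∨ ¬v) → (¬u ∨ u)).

w ∧ u = min(0.640, 0.021) = 0.021
¬v = 1 − 0.417 = 0.583
w ∨ ¬v = max(0.640, 0.583) = 0.640
¬u = 1 − 0.021 = 0.979
¬u ∨ u = max(0.979, 0.021) = 0.979
(w ∨ ¬v) → (¬u ∨ u) = min(1, 1 − 0.640 + 0.979) = min(1, 1.339) = 1.000
(w ∧ u) ∧ ((w ∨ ¬v) → (¬u ∨ u)) = min(0.021, 1.000) = 0.021

0.021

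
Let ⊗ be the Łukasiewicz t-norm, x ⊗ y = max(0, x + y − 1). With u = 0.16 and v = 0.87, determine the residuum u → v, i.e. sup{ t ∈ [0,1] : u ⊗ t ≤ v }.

The residuum of the Łukasiewicz t-norm gives the supremum: min(1, 1 − 0.16 + 0.87).
1 − 0.16 + 0.87 = 1.71, so t = min(1, 1.71) = 1.00.
Check: 0.16 ⊗ 1.00 = max(0, 0.16) = 0.16 ≤ 0.87.

1.00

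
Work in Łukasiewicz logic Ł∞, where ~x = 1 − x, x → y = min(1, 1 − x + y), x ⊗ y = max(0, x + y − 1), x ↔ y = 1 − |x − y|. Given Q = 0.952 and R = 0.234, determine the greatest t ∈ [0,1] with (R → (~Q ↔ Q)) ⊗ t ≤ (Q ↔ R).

~Q = 1 − 0.952 = 0.048
~Q ↔ Q = 1 − |0.048 − 0.952| = 1 − 0.904 = 0.096
R → (~Q ↔ Q) = min(1, 1 − 0.234 + 0.096) = min(1, 0.862) = 0.862
So the left factor is R → (~Q ↔ Q) = 0.862.
Q ↔ R = 1 − |0.952 − 0.234| = 1 − 0.718 = 0.282
So the right-hand bound is Q ↔ R = 0.282.
The residuum of the Łukasiewicz t-norm gives the supremum: min(1, 1 − 0.862 + 0.282).
1 − 0.862 + 0.282 = 0.420, so t = min(1, 0.420) = 0.420.
Check: 0.862 ⊗ 0.420 = max(0, 0.282) = 0.282 ≤ 0.282.

0.420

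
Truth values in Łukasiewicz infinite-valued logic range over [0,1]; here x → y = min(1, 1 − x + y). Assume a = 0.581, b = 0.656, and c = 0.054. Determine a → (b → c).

b → c = min(1, 1 − 0.656 + 0.054) = min(1, 0.398) = 0.398
a → (b → c) = min(1, 1 − 0.581 + 0.398) = min(1, 0.817) = 0.817

0.817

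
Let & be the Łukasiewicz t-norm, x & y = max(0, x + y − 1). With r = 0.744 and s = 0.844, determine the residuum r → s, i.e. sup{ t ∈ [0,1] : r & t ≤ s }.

1.000

The residuum of the Łukasiewicz t-norm gives the supremum: min(1, 1 − 0.744 + 0.844).
1 − 0.744 + 0.844 = 1.100, so t = min(1, 1.100) = 1.000.
Check: 0.744 & 1.000 = max(0, 0.744) = 0.744 ≤ 0.844.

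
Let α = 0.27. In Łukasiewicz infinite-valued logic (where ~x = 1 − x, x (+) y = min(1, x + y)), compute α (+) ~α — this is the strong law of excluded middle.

1.00

~α = 1 − 0.27 = 0.73
α (+) ~α = min(1, 0.27 + 0.73) = min(1, 1.00) = 1.00
(As expected: always 1 in Ł∞ since a ⊕ (1−a) = 1.)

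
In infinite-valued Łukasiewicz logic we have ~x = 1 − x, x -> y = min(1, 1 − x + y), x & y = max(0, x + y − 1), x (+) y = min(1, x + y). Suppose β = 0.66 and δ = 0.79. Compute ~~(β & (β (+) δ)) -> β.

β (+) δ = min(1, 0.66 + 0.79) = min(1, 1.45) = 1.00
β & (β (+) δ) = max(0, 0.66 + 1.00 − 1) = max(0, 0.66) = 0.66
~(β & (β (+) δ)) = 1 − 0.66 = 0.34
~~(β & (β (+) δ)) = 1 − 0.34 = 0.66
~~(β & (β (+) δ)) -> β = min(1, 1 − 0.66 + 0.66) = min(1, 1.00) = 1.00

1.00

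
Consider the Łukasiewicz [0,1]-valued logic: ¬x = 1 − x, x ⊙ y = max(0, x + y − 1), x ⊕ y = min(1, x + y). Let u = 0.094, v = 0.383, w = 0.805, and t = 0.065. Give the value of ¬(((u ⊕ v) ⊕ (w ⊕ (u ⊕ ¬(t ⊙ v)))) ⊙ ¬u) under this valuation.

0.094

u ⊕ v = min(1, 0.094 + 0.383) = min(1, 0.477) = 0.477
t ⊙ v = max(0, 0.065 + 0.383 − 1) = max(0, -0.552) = 0.000
¬(t ⊙ v) = 1 − 0.000 = 1.000
u ⊕ ¬(t ⊙ v) = min(1, 0.094 + 1.000) = min(1, 1.094) = 1.000
w ⊕ (u ⊕ ¬(t ⊙ v)) = min(1, 0.805 + 1.000) = min(1, 1.805) = 1.000
(u ⊕ v) ⊕ (w ⊕ (u ⊕ ¬(t ⊙ v))) = min(1, 0.477 + 1.000) = min(1, 1.477) = 1.000
¬u = 1 − 0.094 = 0.906
((u ⊕ v) ⊕ (w ⊕ (u ⊕ ¬(t ⊙ v)))) ⊙ ¬u = max(0, 1.000 + 0.906 − 1) = max(0, 0.906) = 0.906
¬(((u ⊕ v) ⊕ (w ⊕ (u ⊕ ¬(t ⊙ v)))) ⊙ ¬u) = 1 − 0.906 = 0.094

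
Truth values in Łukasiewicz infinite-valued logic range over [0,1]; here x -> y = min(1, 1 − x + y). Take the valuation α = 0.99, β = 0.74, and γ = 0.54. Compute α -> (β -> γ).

0.81

β -> γ = min(1, 1 − 0.74 + 0.54) = min(1, 0.80) = 0.80
α -> (β -> γ) = min(1, 1 − 0.99 + 0.80) = min(1, 0.81) = 0.81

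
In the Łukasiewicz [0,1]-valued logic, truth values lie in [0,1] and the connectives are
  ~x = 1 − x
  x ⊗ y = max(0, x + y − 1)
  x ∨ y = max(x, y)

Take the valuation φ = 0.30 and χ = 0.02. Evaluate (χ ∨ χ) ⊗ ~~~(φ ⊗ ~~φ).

χ ∨ χ = max(0.02, 0.02) = 0.02
~φ = 1 − 0.30 = 0.70
~~φ = 1 − 0.70 = 0.30
φ ⊗ ~~φ = max(0, 0.30 + 0.30 − 1) = max(0, -0.40) = 0.00
~(φ ⊗ ~~φ) = 1 − 0.00 = 1.00
~~(φ ⊗ ~~φ) = 1 − 1.00 = 0.00
~~~(φ ⊗ ~~φ) = 1 − 0.00 = 1.00
(χ ∨ χ) ⊗ ~~~(φ ⊗ ~~φ) = max(0, 0.02 + 1.00 − 1) = max(0, 0.02) = 0.02

0.02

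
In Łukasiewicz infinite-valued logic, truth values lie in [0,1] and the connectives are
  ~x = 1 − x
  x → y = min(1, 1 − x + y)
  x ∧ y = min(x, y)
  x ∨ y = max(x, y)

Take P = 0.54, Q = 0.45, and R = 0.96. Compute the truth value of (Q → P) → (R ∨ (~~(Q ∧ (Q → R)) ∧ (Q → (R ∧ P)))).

Q → P = min(1, 1 − 0.45 + 0.54) = min(1, 1.09) = 1.00
Q → R = min(1, 1 − 0.45 + 0.96) = min(1, 1.51) = 1.00
Q ∧ (Q → R) = min(0.45, 1.00) = 0.45
~(Q ∧ (Q → R)) = 1 − 0.45 = 0.55
~~(Q ∧ (Q → R)) = 1 − 0.55 = 0.45
R ∧ P = min(0.96, 0.54) = 0.54
Q → (R ∧ P) = min(1, 1 − 0.45 + 0.54) = min(1, 1.09) = 1.00
~~(Q ∧ (Q → R)) ∧ (Q → (R ∧ P)) = min(0.45, 1.00) = 0.45
R ∨ (~~(Q ∧ (Q → R)) ∧ (Q → (R ∧ P))) = max(0.96, 0.45) = 0.96
(Q → P) → (R ∨ (~~(Q ∧ (Q → R)) ∧ (Q → (R ∧ P)))) = min(1, 1 − 1.00 + 0.96) = min(1, 0.96) = 0.96

0.96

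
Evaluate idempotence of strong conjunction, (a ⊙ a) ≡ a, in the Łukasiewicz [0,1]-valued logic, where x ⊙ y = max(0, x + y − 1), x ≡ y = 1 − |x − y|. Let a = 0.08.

a ⊙ a = max(0, 0.08 + 0.08 − 1) = max(0, -0.84) = 0.00
(a ⊙ a) ≡ a = 1 − |0.00 − 0.08| = 1 − 0.08 = 0.92
(The value 0.92 < 1 shows this instance is not satisfied; fails in Ł∞ since a ⊗ a = max(0, 2a−1) ≠ a in general.)

0.92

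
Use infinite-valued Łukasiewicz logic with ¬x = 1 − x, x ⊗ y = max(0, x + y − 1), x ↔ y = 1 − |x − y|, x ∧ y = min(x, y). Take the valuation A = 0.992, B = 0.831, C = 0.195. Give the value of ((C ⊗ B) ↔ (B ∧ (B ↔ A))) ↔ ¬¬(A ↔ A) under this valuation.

C ⊗ B = max(0, 0.195 + 0.831 − 1) = max(0, 0.026) = 0.026
B ↔ A = 1 − |0.831 − 0.992| = 1 − 0.161 = 0.839
B ∧ (B ↔ A) = min(0.831, 0.839) = 0.831
(C ⊗ B) ↔ (B ∧ (B ↔ A)) = 1 − |0.026 − 0.831| = 1 − 0.805 = 0.195
A ↔ A = 1 − |0.992 − 0.992| = 1 − 0.000 = 1.000
¬(A ↔ A) = 1 − 1.000 = 0.000
¬¬(A ↔ A) = 1 − 0.000 = 1.000
((C ⊗ B) ↔ (B ∧ (B ↔ A))) ↔ ¬¬(A ↔ A) = 1 − |0.195 − 1.000| = 1 − 0.805 = 0.195

0.195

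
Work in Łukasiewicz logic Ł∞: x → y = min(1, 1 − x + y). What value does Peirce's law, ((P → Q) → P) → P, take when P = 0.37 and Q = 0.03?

0.66

P → Q = min(1, 1 − 0.37 + 0.03) = min(1, 0.66) = 0.66
(P → Q) → P = min(1, 1 − 0.66 + 0.37) = min(1, 0.71) = 0.71
((P → Q) → P) → P = min(1, 1 − 0.71 + 0.37) = min(1, 0.66) = 0.66
(The value 0.66 < 1 shows this instance is not satisfied; not a Ł∞-tautology in general.)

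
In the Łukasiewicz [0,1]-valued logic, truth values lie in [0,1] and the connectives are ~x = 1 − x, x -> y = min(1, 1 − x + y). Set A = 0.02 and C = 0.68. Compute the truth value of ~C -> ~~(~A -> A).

0.72

~C = 1 − 0.68 = 0.32
~A = 1 − 0.02 = 0.98
~A -> A = min(1, 1 − 0.98 + 0.02) = min(1, 0.04) = 0.04
~(~A -> A) = 1 − 0.04 = 0.96
~~(~A -> A) = 1 − 0.96 = 0.04
~C -> ~~(~A -> A) = min(1, 1 − 0.32 + 0.04) = min(1, 0.72) = 0.72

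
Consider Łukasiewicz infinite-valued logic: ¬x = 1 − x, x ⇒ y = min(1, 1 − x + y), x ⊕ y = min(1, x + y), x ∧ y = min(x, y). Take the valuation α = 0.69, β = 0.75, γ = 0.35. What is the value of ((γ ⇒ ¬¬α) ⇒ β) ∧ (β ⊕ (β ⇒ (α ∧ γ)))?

0.75

¬α = 1 − 0.69 = 0.31
¬¬α = 1 − 0.31 = 0.69
γ ⇒ ¬¬α = min(1, 1 − 0.35 + 0.69) = min(1, 1.34) = 1.00
(γ ⇒ ¬¬α) ⇒ β = min(1, 1 − 1.00 + 0.75) = min(1, 0.75) = 0.75
α ∧ γ = min(0.69, 0.35) = 0.35
β ⇒ (α ∧ γ) = min(1, 1 − 0.75 + 0.35) = min(1, 0.60) = 0.60
β ⊕ (β ⇒ (α ∧ γ)) = min(1, 0.75 + 0.60) = min(1, 1.35) = 1.00
((γ ⇒ ¬¬α) ⇒ β) ∧ (β ⊕ (β ⇒ (α ∧ γ))) = min(0.75, 1.00) = 0.75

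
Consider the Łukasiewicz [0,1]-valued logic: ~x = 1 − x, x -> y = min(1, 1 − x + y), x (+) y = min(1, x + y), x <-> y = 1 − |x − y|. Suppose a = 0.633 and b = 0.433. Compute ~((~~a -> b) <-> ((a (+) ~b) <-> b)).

~a = 1 − 0.633 = 0.367
~~a = 1 − 0.367 = 0.633
~~a -> b = min(1, 1 − 0.633 + 0.433) = min(1, 0.800) = 0.800
~b = 1 − 0.433 = 0.567
a (+) ~b = min(1, 0.633 + 0.567) = min(1, 1.200) = 1.000
(a (+) ~b) <-> b = 1 − |1.000 − 0.433| = 1 − 0.567 = 0.433
(~~a -> b) <-> ((a (+) ~b) <-> b) = 1 − |0.800 − 0.433| = 1 − 0.367 = 0.633
~((~~a -> b) <-> ((a (+) ~b) <-> b)) = 1 − 0.633 = 0.367

0.367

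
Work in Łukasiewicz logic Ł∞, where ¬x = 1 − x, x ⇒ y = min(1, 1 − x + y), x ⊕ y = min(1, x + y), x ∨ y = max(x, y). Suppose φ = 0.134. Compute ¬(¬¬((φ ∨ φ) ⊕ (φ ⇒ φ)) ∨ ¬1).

φ ∨ φ = max(0.134, 0.134) = 0.134
φ ⇒ φ = min(1, 1 − 0.134 + 0.134) = min(1, 1.000) = 1.000
(φ ∨ φ) ⊕ (φ ⇒ φ) = min(1, 0.134 + 1.000) = min(1, 1.134) = 1.000
¬((φ ∨ φ) ⊕ (φ ⇒ φ)) = 1 − 1.000 = 0.000
¬¬((φ ∨ φ) ⊕ (φ ⇒ φ)) = 1 − 0.000 = 1.000
¬1 = 1 − 1.000 = 0.000
¬¬((φ ∨ φ) ⊕ (φ ⇒ φ)) ∨ ¬1 = max(1.000, 0.000) = 1.000
¬(¬¬((φ ∨ φ) ⊕ (φ ⇒ φ)) ∨ ¬1) = 1 − 1.000 = 0.000

0.000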